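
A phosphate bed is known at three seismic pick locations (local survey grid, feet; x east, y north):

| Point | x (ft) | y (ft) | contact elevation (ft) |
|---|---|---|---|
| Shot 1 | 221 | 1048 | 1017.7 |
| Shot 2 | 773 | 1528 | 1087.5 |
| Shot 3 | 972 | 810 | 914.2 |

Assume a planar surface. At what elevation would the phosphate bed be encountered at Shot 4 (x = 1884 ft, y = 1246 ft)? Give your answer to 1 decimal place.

950.0 ft

Let the plane be z = a·x + b·y + c.
Shot 2−Shot 1: 552a + 480b = 69.8;  Shot 3−Shot 1: 751a − 238b = −103.5.
Solving gives a = −0.067230, b = 0.222731.
Then c = 1017.7 − a·221 − b·1048 = 799.14.
At (1884, 1246): z = −126.7 + 277.5 + 799.14 = 950.0 ft.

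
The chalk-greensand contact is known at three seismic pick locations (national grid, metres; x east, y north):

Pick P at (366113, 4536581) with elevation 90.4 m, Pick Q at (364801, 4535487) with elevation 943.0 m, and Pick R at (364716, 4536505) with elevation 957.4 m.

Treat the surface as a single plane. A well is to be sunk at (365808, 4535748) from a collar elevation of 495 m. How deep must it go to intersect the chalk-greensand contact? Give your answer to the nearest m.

Let the plane be z = a·x + b·y + c.
Pick Q−Pick P: −1312a − 1094b = 852.6;  Pick R−Pick P: −1397a − 76b = 867.
Solving gives a = −0.61857531, b = −0.03750383.
Then c = 90.4 − a·366113 − b·4536581 = 396698.04.
At (365808, 4535748): z_contact = −226279.8 − 170107.9 + 396698.04 = 310.3 m.
Depth below ground = 495 − 310.3 = 185 m.

185 m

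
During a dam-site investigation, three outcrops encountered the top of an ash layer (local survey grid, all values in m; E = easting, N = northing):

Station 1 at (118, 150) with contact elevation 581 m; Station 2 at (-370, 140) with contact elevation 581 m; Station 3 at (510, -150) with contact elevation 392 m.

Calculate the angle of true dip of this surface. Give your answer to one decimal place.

31.5°

Two edge vectors: Station 1→Station 2 = (-488, -10, 0), Station 1→Station 3 = (392, -300, -189).
Normal n = (Station 1→Station 2) × (Station 1→Station 3) = (1890, -92232, 150320).
So ∂z/∂E = −n_x/n_z = −0.01257 and ∂z/∂N = −n_y/n_z = 0.61357.
Gradient magnitude |∇z| = √(a² + b²) = √(0.00016 + 0.37647) = 0.61370.
True dip = arctan(0.61370) = 31.5°, dipping toward S (azimuth ≈ 179°).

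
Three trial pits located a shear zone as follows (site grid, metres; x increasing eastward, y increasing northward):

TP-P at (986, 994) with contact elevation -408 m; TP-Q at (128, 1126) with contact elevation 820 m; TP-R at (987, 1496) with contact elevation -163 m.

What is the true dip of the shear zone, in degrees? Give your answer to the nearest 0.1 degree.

55.3°

Two edge vectors: TP-P→TP-Q = (-858, 132, 1228), TP-P→TP-R = (1, 502, 245).
Normal n = (TP-P→TP-Q) × (TP-P→TP-R) = (-584116, 211438, -430848).
So ∂z/∂x = −n_x/n_z = −1.35574 and ∂z/∂y = −n_y/n_z = 0.49075.
Gradient magnitude |∇z| = √(a² + b²) = √(1.83802 + 0.24083) = 1.44182.
True dip = arctan(1.44182) = 55.3°, dipping toward ESE (azimuth ≈ 110°).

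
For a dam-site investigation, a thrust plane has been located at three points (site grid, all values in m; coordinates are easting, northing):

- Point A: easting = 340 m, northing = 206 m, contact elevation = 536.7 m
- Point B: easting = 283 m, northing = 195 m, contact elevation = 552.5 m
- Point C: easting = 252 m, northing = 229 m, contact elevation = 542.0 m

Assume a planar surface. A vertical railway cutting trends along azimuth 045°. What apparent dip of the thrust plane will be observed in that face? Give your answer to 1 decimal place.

25.1°

Two edge vectors: Point A→Point B = (-57, -11, 15.8), Point A→Point C = (-88, 23, 5.3).
Normal n = (Point A→Point B) × (Point A→Point C) = (-421.7, -1088.3, -2279).
So ∂z/∂easting = −n_x/n_z = −0.18504 and ∂z/∂northing = −n_y/n_z = −0.47753.
Unit vector along 045° is (sin 45°, cos 45°) = (0.7071, 0.7071).
Slope in that direction = a·(0.7071) + b·(0.7071) = −0.46851.
Apparent dip = arctan|0.46851| = 25.1° (true dip is 27.1°, so apparent ≤ true as expected).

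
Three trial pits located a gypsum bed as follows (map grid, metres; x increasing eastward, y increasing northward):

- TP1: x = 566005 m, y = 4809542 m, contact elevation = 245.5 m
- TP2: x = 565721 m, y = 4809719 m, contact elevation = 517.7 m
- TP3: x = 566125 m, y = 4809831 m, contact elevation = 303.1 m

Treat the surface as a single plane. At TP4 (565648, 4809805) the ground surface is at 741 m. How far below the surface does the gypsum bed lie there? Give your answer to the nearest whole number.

134 m

Two edge vectors: TP1→TP2 = (-284, 177, 272.2), TP1→TP3 = (120, 289, 57.6).
Normal n = (TP1→TP2) × (TP1→TP3) = (-68470.6, 49022.4, -103316).
So ∂z/∂x = −n_x/n_z = −0.66272988 and ∂z/∂y = −n_y/n_z = 0.47448991.
Intercept c from TP1: 245.5 + 375108.42 − 2282079.17 = −1906725.25.
At (565648, 4809805): z_contact = −374871.8 + 2282204.0 − 1906725.25 = 606.9 m.
Depth below ground = 741 − 606.9 = 134 m.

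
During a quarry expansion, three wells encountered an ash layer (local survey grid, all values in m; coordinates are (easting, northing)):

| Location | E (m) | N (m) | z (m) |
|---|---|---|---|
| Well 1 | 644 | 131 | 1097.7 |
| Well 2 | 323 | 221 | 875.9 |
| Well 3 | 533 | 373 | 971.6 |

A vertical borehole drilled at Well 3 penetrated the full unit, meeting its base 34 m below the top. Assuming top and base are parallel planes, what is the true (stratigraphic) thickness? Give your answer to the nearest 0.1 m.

Let the plane be z = a·E + b·N + c.
Well 2−Well 1: −321a + 90b = −221.8;  Well 3−Well 1: −111a + 242b = −126.1.
Solving gives a = 0.62528, b = −0.23427.
|∇z| = √(a²+b²) = 0.66773, so dip δ = arctan(0.66773) = 33.73°.
True thickness = vertical thickness × cos δ = 34 × cos 33.73° = 28.3 m.

28.3 m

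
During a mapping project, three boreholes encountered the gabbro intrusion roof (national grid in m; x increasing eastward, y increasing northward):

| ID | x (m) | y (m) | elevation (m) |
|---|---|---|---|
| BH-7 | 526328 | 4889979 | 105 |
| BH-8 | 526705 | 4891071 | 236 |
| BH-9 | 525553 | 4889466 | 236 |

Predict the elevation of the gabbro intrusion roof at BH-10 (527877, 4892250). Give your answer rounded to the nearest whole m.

Let the plane be z = a·x + b·y + c.
BH-8−BH-7: 377a + 1092b = 131;  BH-9−BH-7: −775a − 513b = 131.
Solving gives a = −0.32203296, b = 0.23114142.
Then c = 105 − a·526328 − b·4889979 = −960676.71.
At (527877, 4892250): z = −169993.8 + 1130801.6 − 960676.71 = 131.1 m.

131 m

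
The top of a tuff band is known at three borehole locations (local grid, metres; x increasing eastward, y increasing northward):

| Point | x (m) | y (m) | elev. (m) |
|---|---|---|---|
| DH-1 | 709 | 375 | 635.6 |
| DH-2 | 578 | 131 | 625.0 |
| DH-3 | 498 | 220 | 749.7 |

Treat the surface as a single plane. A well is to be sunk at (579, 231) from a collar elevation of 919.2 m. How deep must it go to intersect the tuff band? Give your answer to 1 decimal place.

240.0 m

Let the plane be z = a·x + b·y + c.
DH-2−DH-1: −131a − 244b = −10.6;  DH-3−DH-1: −211a − 155b = 114.1.
Solving gives a = −0.94562, b = 0.55113.
Then c = 635.6 − a·709 − b·375 = 1099.37.
At (579, 231): z_contact = −547.51 + 127.31 + 1099.37 = 679.17 m.
Depth below ground = 919.2 − 679.17 = 240.0 m.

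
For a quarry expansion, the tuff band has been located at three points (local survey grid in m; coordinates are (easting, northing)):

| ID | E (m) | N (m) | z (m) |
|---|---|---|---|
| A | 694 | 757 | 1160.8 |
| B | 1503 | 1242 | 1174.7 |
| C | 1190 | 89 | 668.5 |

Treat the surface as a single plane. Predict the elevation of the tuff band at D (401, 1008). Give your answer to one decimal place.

Let the plane be z = a·E + b·N + c.
B−A: 809a + 485b = 13.9;  C−A: 496a − 668b = −492.3.
Solving gives a = −0.293839, b = 0.518796.
Then c = 1160.8 − a·694 − b·757 = 972.00.
At (401, 1008): z = −117.8 + 522.9 + 972.00 = 1377.1 m.

1377.1 m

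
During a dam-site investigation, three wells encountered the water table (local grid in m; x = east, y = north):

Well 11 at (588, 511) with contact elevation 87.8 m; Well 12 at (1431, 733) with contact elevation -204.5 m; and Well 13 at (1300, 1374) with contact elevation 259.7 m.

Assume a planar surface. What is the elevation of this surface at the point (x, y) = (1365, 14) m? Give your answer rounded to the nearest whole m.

-617 m

Two edge vectors: Well 11→Well 12 = (843, 222, -292.3), Well 11→Well 13 = (712, 863, 171.9).
Normal n = (Well 11→Well 12) × (Well 11→Well 13) = (290416.7, -353029.3, 569445).
So ∂z/∂x = −n_x/n_z = −0.51000 and ∂z/∂y = −n_y/n_z = 0.61995.
Intercept c from Well 11: 87.8 + 299.88 − 316.80 = 70.88.
At (1365, 14): z = −696.1 + 8.7 + 70.88 = -616.6 m.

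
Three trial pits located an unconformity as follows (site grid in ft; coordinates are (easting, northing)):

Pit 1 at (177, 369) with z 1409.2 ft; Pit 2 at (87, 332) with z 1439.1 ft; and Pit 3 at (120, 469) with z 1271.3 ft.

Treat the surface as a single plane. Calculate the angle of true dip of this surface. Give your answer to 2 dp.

Two edge vectors: Pit 1→Pit 2 = (-90, -37, 29.9), Pit 1→Pit 3 = (-57, 100, -137.9).
Normal n = (Pit 1→Pit 2) × (Pit 1→Pit 3) = (2112.3, -14115.3, -11109).
So ∂z/∂E = −n_x/n_z = 0.19014 and ∂z/∂N = −n_y/n_z = −1.27062.
Gradient magnitude |∇z| = √(a² + b²) = √(0.03615 + 1.61447) = 1.28477.
True dip = arctan(1.28477) = 52.10°, dipping toward N (azimuth ≈ 351°).

52.10°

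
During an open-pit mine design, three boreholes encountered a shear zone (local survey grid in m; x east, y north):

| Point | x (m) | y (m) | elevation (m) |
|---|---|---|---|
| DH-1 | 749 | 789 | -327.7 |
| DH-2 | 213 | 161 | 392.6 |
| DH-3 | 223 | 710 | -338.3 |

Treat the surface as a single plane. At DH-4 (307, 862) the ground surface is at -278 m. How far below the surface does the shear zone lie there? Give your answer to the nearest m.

Two edge vectors: DH-1→DH-2 = (-536, -628, 720.3), DH-1→DH-3 = (-526, -79, -10.6).
Normal n = (DH-1→DH-2) × (DH-1→DH-3) = (63560.5, -384559.4, -287984).
So ∂z/∂x = −n_x/n_z = 0.22071 and ∂z/∂y = −n_y/n_z = −1.33535.
Intercept c from DH-1: -327.7 − 165.31 + 1053.59 = 560.58.
At (307, 862): z_contact = 67.8 − 1151.1 + 560.58 = -522.7 m.
Depth below ground = -278 − (-522.7) = 245 m.

245 m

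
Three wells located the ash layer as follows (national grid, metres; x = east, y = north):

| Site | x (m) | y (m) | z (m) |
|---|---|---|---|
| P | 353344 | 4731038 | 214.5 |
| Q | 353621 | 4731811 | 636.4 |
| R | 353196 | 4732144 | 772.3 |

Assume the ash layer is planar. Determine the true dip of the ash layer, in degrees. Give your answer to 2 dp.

27.58°

Two edge vectors: P→Q = (277, 773, 421.9), P→R = (-148, 1106, 557.8).
Normal n = (P→Q) × (P→R) = (-35442, -216951.8, 420766).
So ∂z/∂x = −n_x/n_z = 0.08423 and ∂z/∂y = −n_y/n_z = 0.51561.
Gradient magnitude |∇z| = √(a² + b²) = √(0.00710 + 0.26586) = 0.52245.
True dip = arctan(0.52245) = 27.58°, dipping toward S (azimuth ≈ 189°).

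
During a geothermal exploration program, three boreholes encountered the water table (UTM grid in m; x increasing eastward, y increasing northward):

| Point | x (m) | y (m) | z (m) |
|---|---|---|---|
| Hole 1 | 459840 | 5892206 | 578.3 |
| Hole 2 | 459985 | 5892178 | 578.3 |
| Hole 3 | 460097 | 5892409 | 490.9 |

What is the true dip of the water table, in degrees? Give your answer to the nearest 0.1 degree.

Let the plane be z = a·x + b·y + c.
Hole 2−Hole 1: 145a − 28b = 0;  Hole 3−Hole 1: 257a + 203b = −87.4.
Solving gives a = −0.06681, b = −0.34596.
Gradient magnitude |∇z| = √(a² + b²) = √(0.00446 + 0.11969) = 0.35236.
True dip = arctan(0.35236) = 19.4°, dipping toward N (azimuth ≈ 011°).

19.4°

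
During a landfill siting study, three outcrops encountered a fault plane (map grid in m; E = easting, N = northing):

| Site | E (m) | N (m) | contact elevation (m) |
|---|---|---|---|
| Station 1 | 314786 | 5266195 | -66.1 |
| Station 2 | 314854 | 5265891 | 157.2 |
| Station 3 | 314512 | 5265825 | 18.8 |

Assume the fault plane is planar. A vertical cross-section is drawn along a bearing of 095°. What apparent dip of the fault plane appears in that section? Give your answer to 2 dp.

29.93°

Two edge vectors: Station 1→Station 2 = (68, -304, 223.3), Station 1→Station 3 = (-274, -370, 84.9).
Normal n = (Station 1→Station 2) × (Station 1→Station 3) = (56811.4, -66957.4, -108456).
So ∂z/∂E = −n_x/n_z = 0.52382 and ∂z/∂N = −n_y/n_z = −0.61737.
Unit vector along 095° is (sin 95°, cos 95°) = (0.9962, -0.0872).
Slope in that direction = a·(0.9962) + b·(-0.0872) = 0.57563.
Apparent dip = arctan|0.57563| = 29.93° (true dip is 39.0°, so apparent ≤ true as expected).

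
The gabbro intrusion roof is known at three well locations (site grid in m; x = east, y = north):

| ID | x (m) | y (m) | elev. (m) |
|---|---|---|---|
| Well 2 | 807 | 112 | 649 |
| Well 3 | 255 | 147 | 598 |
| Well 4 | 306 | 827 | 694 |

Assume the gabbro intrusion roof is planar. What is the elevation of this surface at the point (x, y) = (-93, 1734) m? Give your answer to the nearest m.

Two edge vectors: Well 2→Well 3 = (-552, 35, -51), Well 2→Well 4 = (-501, 715, 45).
Normal n = (Well 2→Well 3) × (Well 2→Well 4) = (38040, 50391, -377145).
So ∂z/∂x = −n_x/n_z = 0.10086 and ∂z/∂y = −n_y/n_z = 0.13361.
Intercept c from Well 2: 649 − 81.40 − 14.96 = 552.64.
At (-93, 1734): z = −9.4 + 231.7 + 552.64 = 774.9 m.

775 m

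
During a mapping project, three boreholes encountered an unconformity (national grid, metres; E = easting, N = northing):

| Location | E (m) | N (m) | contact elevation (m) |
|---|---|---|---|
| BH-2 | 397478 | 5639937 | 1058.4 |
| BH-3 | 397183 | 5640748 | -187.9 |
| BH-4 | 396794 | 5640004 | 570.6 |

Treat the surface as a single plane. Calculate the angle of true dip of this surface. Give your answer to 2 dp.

Let the plane be z = a·E + b·N + c.
BH-3−BH-2: −295a + 811b = −1246.3;  BH-4−BH-2: −684a + 67b = −487.8.
Solving gives a = 0.58342, b = −1.32453.
Gradient magnitude |∇z| = √(a² + b²) = √(0.34037 + 1.75437) = 1.44732.
True dip = arctan(1.44732) = 55.36°, dipping toward NNW (azimuth ≈ 336°).

55.36°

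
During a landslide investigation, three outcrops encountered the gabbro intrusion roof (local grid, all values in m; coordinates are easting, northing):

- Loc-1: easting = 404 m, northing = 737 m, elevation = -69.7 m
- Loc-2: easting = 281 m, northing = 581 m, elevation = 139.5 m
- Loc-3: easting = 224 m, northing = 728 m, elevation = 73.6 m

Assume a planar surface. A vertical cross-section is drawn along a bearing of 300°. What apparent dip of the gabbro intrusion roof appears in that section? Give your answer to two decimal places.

15.96°

Two edge vectors: Loc-1→Loc-2 = (-123, -156, 209.2), Loc-1→Loc-3 = (-180, -9, 143.3).
Normal n = (Loc-1→Loc-2) × (Loc-1→Loc-3) = (-20472, -20030.1, -26973).
So ∂z/∂easting = −n_x/n_z = −0.75898 and ∂z/∂northing = −n_y/n_z = −0.74260.
Unit vector along 300° is (sin 300°, cos 300°) = (-0.8660, 0.5000).
Slope in that direction = a·(-0.8660) + b·(0.5000) = 0.28600.
Apparent dip = arctan|0.28600| = 15.96° (true dip is 46.7°, so apparent ≤ true as expected).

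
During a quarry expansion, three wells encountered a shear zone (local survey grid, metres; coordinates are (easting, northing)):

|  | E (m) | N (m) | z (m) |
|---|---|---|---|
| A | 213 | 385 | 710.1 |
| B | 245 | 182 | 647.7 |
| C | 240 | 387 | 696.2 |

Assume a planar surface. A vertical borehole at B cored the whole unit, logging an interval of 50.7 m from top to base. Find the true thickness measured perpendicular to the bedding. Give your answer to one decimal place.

Let the plane be z = a·E + b·N + c.
B−A: 32a − 203b = −62.4;  C−A: 27a + 2b = −13.9.
Solving gives a = −0.53138, b = 0.22362.
|∇z| = √(a²+b²) = 0.57652, so dip δ = arctan(0.57652) = 29.96°.
True thickness = vertical thickness × cos δ = 50.7 × cos 29.96° = 43.9 m.

43.9 m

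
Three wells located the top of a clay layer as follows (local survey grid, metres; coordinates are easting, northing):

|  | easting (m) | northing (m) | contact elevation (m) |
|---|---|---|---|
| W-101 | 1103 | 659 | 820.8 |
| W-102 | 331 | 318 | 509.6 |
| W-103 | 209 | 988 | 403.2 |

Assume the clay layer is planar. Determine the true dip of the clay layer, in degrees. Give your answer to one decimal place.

Let the plane be z = a·easting + b·northing + c.
W-102−W-101: −772a − 341b = −311.2;  W-103−W-101: −894a + 329b = −417.6.
Solving gives a = 0.43802, b = −0.07905.
Gradient magnitude |∇z| = √(a² + b²) = √(0.19187 + 0.00625) = 0.44510.
True dip = arctan(0.44510) = 24.0°, dipping toward W (azimuth ≈ 280°).

24.0°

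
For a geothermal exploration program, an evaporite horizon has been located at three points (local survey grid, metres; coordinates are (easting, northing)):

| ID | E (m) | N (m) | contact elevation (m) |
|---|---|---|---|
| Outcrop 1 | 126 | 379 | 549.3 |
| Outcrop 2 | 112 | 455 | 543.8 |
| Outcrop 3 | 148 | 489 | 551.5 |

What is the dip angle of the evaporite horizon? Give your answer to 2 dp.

13.61°

Two edge vectors: Outcrop 1→Outcrop 2 = (-14, 76, -5.5), Outcrop 1→Outcrop 3 = (22, 110, 2.2).
Normal n = (Outcrop 1→Outcrop 2) × (Outcrop 1→Outcrop 3) = (772.2, -90.2, -3212).
So ∂z/∂E = −n_x/n_z = 0.24041 and ∂z/∂N = −n_y/n_z = −0.02808.
Gradient magnitude |∇z| = √(a² + b²) = √(0.05780 + 0.00079) = 0.24205.
True dip = arctan(0.24205) = 13.61°, dipping toward W (azimuth ≈ 277°).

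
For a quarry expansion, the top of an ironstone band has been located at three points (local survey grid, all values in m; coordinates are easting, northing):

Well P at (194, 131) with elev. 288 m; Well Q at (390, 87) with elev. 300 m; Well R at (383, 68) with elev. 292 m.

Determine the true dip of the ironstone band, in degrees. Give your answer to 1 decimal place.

21.6°

Let the plane be z = a·easting + b·northing + c.
Well Q−Well P: 196a − 44b = 12;  Well R−Well P: 189a − 63b = 4.
Solving gives a = 0.14385, b = 0.36806.
Gradient magnitude |∇z| = √(a² + b²) = √(0.02069 + 0.13546) = 0.39517.
True dip = arctan(0.39517) = 21.6°, dipping toward SSW (azimuth ≈ 201°).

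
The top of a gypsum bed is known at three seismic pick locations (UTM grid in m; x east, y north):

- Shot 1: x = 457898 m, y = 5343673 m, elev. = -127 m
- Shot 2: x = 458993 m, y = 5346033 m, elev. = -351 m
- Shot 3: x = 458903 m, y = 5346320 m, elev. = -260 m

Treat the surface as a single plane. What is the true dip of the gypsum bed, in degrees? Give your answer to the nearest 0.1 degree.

Let the plane be z = a·x + b·y + c.
Shot 2−Shot 1: 1095a + 2360b = −224;  Shot 3−Shot 1: 1005a + 2647b = −133.
Solving gives a = −0.52984, b = 0.15092.
Gradient magnitude |∇z| = √(a² + b²) = √(0.28073 + 0.02278) = 0.55091.
True dip = arctan(0.55091) = 28.9°, dipping toward ESE (azimuth ≈ 106°).

28.9°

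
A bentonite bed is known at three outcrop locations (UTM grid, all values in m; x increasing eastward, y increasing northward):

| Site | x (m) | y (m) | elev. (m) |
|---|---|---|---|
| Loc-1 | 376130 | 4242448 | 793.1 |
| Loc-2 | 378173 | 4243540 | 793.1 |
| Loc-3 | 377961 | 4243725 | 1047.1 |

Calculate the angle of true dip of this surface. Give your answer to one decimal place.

44.0°

Let the plane be z = a·x + b·y + c.
Loc-2−Loc-1: 2043a + 1092b = 0;  Loc-3−Loc-1: 1831a + 1277b = 254.
Solving gives a = −0.45511, b = 0.85145.
Gradient magnitude |∇z| = √(a² + b²) = √(0.20712 + 0.72496) = 0.96544.
True dip = arctan(0.96544) = 44.0°, dipping toward SSE (azimuth ≈ 152°).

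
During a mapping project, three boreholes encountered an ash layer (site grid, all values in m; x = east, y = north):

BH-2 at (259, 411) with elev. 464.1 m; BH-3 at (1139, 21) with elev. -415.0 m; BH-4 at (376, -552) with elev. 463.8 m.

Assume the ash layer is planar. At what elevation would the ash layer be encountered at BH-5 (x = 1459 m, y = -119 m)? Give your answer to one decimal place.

-734.9 m

Two edge vectors: BH-2→BH-3 = (880, -390, -879.1), BH-2→BH-4 = (117, -963, -0.3).
Normal n = (BH-2→BH-3) × (BH-2→BH-4) = (-846456.3, -102590.7, -801810).
So ∂z/∂x = −n_x/n_z = −1.055682 and ∂z/∂y = −n_y/n_z = −0.127949.
Intercept c from BH-2: 464.1 + 273.42 + 52.59 = 790.11.
At (1459, -119): z = −1540.2 + 15.2 + 790.11 = -734.9 m.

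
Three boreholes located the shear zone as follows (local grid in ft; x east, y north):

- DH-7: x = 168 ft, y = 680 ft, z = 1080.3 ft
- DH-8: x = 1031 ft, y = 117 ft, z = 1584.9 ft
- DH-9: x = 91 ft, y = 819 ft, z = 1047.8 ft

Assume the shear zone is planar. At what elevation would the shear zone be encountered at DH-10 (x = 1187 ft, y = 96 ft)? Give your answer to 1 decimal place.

1687.5 ft

Let the plane be z = a·x + b·y + c.
DH-8−DH-7: 863a − 563b = 504.6;  DH-9−DH-7: −77a + 139b = −32.5.
Solving gives a = 0.676734, b = 0.141069.
Then c = 1080.3 − a·168 − b·680 = 870.68.
At (1187, 96): z = 803.3 + 13.5 + 870.68 = 1687.5 ft.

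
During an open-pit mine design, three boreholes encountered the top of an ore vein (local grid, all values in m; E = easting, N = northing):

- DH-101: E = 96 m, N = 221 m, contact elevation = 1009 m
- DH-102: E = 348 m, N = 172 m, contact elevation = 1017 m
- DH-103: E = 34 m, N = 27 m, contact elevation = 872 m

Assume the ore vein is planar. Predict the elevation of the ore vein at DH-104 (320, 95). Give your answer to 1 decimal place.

Two edge vectors: DH-101→DH-102 = (252, -49, 8), DH-101→DH-103 = (-62, -194, -137).
Normal n = (DH-101→DH-102) × (DH-101→DH-103) = (8265, 34028, -51926).
So ∂z/∂E = −n_x/n_z = 0.15917 and ∂z/∂N = −n_y/n_z = 0.65532.
Intercept c from DH-101: 1009 − 15.28 − 144.83 = 848.89.
At (320, 95): z = 50.9 + 62.3 + 848.89 = 962.1 m.

962.1 m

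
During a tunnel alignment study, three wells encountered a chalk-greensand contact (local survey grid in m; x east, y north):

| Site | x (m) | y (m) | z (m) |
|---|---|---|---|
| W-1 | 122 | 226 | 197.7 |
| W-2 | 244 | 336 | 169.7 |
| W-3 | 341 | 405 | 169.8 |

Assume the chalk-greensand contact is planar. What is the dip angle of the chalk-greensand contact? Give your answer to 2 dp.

56.08°

Two edge vectors: W-1→W-2 = (122, 110, -28), W-1→W-3 = (219, 179, -27.9).
Normal n = (W-1→W-2) × (W-1→W-3) = (1943, -2728.2, -2252).
So ∂z/∂x = −n_x/n_z = 0.86279 and ∂z/∂y = −n_y/n_z = −1.21146.
Gradient magnitude |∇z| = √(a² + b²) = √(0.74440 + 1.46763) = 1.48729.
True dip = arctan(1.48729) = 56.08°, dipping toward NW (azimuth ≈ 325°).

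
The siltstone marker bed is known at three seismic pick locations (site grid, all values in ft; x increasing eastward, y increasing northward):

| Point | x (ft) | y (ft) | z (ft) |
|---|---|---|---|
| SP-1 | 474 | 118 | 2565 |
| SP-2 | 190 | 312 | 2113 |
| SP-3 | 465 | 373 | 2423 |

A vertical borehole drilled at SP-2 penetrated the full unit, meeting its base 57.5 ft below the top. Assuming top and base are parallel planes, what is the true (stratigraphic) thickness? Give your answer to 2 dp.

Let the plane be z = a·x + b·y + c.
SP-2−SP-1: −284a + 194b = −452;  SP-3−SP-1: −9a + 255b = −142.
Solving gives a = 1.24108, b = −0.51306.
|∇z| = √(a²+b²) = 1.34295, so dip δ = arctan(1.34295) = 53.33°.
True thickness = vertical thickness × cos δ = 57.5 × cos 53.33° = 34.34 ft.

34.34 ft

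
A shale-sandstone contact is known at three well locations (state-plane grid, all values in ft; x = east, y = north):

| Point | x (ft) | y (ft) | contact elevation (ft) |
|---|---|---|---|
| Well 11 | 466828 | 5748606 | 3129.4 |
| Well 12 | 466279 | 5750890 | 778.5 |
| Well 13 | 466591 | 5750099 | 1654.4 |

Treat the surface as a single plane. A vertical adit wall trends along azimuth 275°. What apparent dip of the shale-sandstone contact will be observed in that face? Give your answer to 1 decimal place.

30.3°

Two edge vectors: Well 11→Well 12 = (-549, 2284, -2350.9), Well 11→Well 13 = (-237, 1493, -1475).
Normal n = (Well 11→Well 12) × (Well 11→Well 13) = (140993.7, -252611.7, -278349).
So ∂z/∂x = −n_x/n_z = 0.50654 and ∂z/∂y = −n_y/n_z = −0.90754.
Unit vector along 275° is (sin 275°, cos 275°) = (-0.9962, 0.0872).
Slope in that direction = a·(-0.9962) + b·(0.0872) = −0.58371.
Apparent dip = arctan|0.58371| = 30.3° (true dip is 46.1°, so apparent ≤ true as expected).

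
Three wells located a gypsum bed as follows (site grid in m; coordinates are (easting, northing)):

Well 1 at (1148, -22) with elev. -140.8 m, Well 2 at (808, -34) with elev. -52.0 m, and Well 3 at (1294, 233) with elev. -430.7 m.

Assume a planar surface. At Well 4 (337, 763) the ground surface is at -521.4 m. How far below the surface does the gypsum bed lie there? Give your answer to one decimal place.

227.5 m

Let the plane be z = a·E + b·N + c.
Well 2−Well 1: −340a − 12b = 88.8;  Well 3−Well 1: 146a + 255b = −289.9.
Solving gives a = −0.225611, b = −1.007689.
Then c = -140.8 − a·1148 − b·-22 = 96.03.
At (337, 763): z_contact = −76.03 − 768.87 + 96.03 = -748.87 m.
Depth below ground = -521.4 − (-748.87) = 227.5 m.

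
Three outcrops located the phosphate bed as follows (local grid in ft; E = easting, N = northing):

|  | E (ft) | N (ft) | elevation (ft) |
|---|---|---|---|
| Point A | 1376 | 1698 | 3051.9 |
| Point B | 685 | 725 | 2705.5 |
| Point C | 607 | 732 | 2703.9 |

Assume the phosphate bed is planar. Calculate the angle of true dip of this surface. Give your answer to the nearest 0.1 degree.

Let the plane be z = a·E + b·N + c.
Point B−Point A: −691a − 973b = −346.4;  Point C−Point A: −769a − 966b = −348.
Solving gives a = 0.04932, b = 0.32099.
Gradient magnitude |∇z| = √(a² + b²) = √(0.00243 + 0.10303) = 0.32475.
True dip = arctan(0.32475) = 18.0°, dipping toward S (azimuth ≈ 189°).

18.0°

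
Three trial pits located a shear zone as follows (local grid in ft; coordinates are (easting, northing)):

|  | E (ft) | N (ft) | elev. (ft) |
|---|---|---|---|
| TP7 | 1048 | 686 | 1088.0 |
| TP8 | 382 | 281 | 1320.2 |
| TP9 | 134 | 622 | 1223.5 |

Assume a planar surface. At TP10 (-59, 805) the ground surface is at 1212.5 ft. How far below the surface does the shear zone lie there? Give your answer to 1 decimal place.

33.6 ft

Let the plane be z = a·E + b·N + c.
TP8−TP7: −666a − 405b = 232.2;  TP9−TP7: −914a − 64b = 135.5.
Solving gives a = −0.122171, b = −0.372430.
Then c = 1088 − a·1048 − b·686 = 1471.52.
At (-59, 805): z_contact = 7.21 − 299.81 + 1471.52 = 1178.92 ft.
Depth below ground = 1212.5 − 1178.92 = 33.6 ft.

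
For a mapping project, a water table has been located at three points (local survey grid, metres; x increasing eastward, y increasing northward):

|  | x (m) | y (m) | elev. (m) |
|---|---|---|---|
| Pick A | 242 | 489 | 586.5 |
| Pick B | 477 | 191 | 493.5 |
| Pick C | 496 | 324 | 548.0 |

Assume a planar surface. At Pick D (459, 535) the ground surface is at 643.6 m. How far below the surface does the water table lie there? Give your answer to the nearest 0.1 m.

16.2 m

Two edge vectors: Pick A→Pick B = (235, -298, -93), Pick A→Pick C = (254, -165, -38.5).
Normal n = (Pick A→Pick B) × (Pick A→Pick C) = (-3872, -14574.5, 36917).
So ∂z/∂x = −n_x/n_z = 0.10488 and ∂z/∂y = −n_y/n_z = 0.39479.
Intercept c from Pick A: 586.5 − 25.38 − 193.05 = 368.07.
At (459, 535): z_contact = 48.14 + 211.21 + 368.07 = 627.42 m.
Depth below ground = 643.6 − 627.42 = 16.2 m.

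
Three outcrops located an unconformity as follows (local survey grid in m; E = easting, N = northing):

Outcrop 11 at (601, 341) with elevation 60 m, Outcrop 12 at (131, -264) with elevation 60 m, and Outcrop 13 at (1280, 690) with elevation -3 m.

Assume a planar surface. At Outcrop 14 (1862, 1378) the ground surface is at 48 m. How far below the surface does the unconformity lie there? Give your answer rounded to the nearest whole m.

Two edge vectors: Outcrop 11→Outcrop 12 = (-470, -605, 0), Outcrop 11→Outcrop 13 = (679, 349, -63).
Normal n = (Outcrop 11→Outcrop 12) × (Outcrop 11→Outcrop 13) = (38115, -29610, 246765).
So ∂z/∂E = −n_x/n_z = −0.15446 and ∂z/∂N = −n_y/n_z = 0.11999.
Intercept c from Outcrop 11: 60 + 92.83 − 40.92 = 111.91.
At (1862, 1378): z_contact = −287.6 + 165.3 + 111.91 = -10.3 m.
Depth below ground = 48 − (-10.3) = 58 m.

58 m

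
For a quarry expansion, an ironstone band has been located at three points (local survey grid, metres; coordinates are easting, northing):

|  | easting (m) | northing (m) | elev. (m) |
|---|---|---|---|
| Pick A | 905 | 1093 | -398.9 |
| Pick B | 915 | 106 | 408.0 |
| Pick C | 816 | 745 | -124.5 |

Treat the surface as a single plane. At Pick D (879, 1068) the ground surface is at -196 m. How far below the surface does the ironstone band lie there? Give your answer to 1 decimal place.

185.3 m

Two edge vectors: Pick A→Pick B = (10, -987, 806.9), Pick A→Pick C = (-89, -348, 274.4).
Normal n = (Pick A→Pick B) × (Pick A→Pick C) = (9968.4, -74558.1, -91323).
So ∂z/∂easting = −n_x/n_z = 0.109155 and ∂z/∂northing = −n_y/n_z = −0.816422.
Intercept c from Pick A: -398.9 − 98.79 + 892.35 = 394.66.
At (879, 1068): z_contact = 95.95 − 871.94 + 394.66 = -381.33 m.
Depth below ground = -196 − (-381.33) = 185.3 m.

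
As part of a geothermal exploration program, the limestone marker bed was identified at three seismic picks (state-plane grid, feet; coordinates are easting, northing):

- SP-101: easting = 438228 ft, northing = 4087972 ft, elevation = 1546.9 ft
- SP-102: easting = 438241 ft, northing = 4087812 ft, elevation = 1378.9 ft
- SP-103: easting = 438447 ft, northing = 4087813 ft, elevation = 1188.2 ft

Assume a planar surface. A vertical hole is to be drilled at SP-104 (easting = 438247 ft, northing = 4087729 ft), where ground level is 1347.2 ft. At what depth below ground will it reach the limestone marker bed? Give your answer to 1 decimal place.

Two edge vectors: SP-101→SP-102 = (13, -160, -168), SP-101→SP-103 = (219, -159, -358.7).
Normal n = (SP-101→SP-102) × (SP-101→SP-103) = (30680, -32128.9, 32973).
So ∂z/∂easting = −n_x/n_z = −0.930458254 and ∂z/∂northing = −n_y/n_z = 0.974400267.
Intercept c from SP-101: 1546.9 + 407752.86 − 3983321.01 = −3574021.25.
At (438247, 4087729): z_contact = −407770.54 + 3983084.23 − 3574021.25 = 1292.44 ft.
Depth below ground = 1347.2 − 1292.44 = 54.8 ft.

54.8 ft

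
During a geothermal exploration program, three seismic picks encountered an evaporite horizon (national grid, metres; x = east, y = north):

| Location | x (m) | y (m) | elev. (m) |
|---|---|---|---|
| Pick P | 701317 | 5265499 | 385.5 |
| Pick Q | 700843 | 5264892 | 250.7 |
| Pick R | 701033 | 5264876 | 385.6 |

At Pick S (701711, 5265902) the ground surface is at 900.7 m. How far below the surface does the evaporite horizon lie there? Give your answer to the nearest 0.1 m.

371.5 m

Let the plane be z = a·x + b·y + c.
Pick Q−Pick P: −474a − 607b = −134.8;  Pick R−Pick P: −284a − 623b = 0.1.
Solving gives a = 0.683739037, b = −0.311848935.
Then c = 385.5 − a·701317 − b·5265499 = 1162907.95.
At (701711, 5265902): z_contact = 479787.20 − 1642165.93 + 1162907.95 = 529.22 m.
Depth below ground = 900.7 − 529.22 = 371.5 m.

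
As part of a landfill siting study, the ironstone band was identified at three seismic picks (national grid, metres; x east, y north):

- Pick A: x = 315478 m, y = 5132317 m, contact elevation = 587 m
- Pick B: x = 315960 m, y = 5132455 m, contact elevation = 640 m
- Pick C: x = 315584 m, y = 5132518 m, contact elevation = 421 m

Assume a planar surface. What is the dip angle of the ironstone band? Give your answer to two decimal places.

48.19°

Two edge vectors: Pick A→Pick B = (482, 138, 53), Pick A→Pick C = (106, 201, -166).
Normal n = (Pick A→Pick B) × (Pick A→Pick C) = (-33561, 85630, 82254).
So ∂z/∂x = −n_x/n_z = 0.40802 and ∂z/∂y = −n_y/n_z = −1.04104.
Gradient magnitude |∇z| = √(a² + b²) = √(0.16648 + 1.08377) = 1.11815.
True dip = arctan(1.11815) = 48.19°, dipping toward NNW (azimuth ≈ 339°).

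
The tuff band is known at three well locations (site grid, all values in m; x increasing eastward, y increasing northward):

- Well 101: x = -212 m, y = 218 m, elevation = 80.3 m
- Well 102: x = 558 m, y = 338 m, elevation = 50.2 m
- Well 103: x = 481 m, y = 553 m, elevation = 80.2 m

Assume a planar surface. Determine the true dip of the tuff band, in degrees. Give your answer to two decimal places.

7.53°

Let the plane be z = a·x + b·y + c.
Well 102−Well 101: 770a + 120b = −30.1;  Well 103−Well 101: 693a + 335b = −0.1.
Solving gives a = −0.05762, b = 0.11890.
Gradient magnitude |∇z| = √(a² + b²) = √(0.00332 + 0.01414) = 0.13213.
True dip = arctan(0.13213) = 7.53°, dipping toward SSE (azimuth ≈ 154°).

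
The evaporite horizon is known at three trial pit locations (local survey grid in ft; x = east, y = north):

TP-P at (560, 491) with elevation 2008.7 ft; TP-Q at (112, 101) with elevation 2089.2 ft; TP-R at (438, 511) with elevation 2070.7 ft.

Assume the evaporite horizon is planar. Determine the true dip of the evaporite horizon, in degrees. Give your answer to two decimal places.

29.07°

Two edge vectors: TP-P→TP-Q = (-448, -390, 80.5), TP-P→TP-R = (-122, 20, 62).
Normal n = (TP-P→TP-Q) × (TP-P→TP-R) = (-25790, 17955, -56540).
So ∂z/∂x = −n_x/n_z = −0.45614 and ∂z/∂y = −n_y/n_z = 0.31756.
Gradient magnitude |∇z| = √(a² + b²) = √(0.20806 + 0.10085) = 0.55579.
True dip = arctan(0.55579) = 29.07°, dipping toward SE (azimuth ≈ 125°).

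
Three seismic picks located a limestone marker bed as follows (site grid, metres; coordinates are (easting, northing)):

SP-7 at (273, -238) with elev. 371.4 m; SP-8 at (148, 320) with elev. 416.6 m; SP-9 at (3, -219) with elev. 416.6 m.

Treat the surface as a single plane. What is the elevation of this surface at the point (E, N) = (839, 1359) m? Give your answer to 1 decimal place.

Let the plane be z = a·E + b·N + c.
SP-8−SP-7: −125a + 558b = 45.2;  SP-9−SP-7: −270a + 19b = 45.2.
Solving gives a = −0.164297, b = 0.044199.
Then c = 371.4 − a·273 − b·-238 = 426.77.
At (839, 1359): z = −137.8 + 60.1 + 426.77 = 349.0 m.

349.0 m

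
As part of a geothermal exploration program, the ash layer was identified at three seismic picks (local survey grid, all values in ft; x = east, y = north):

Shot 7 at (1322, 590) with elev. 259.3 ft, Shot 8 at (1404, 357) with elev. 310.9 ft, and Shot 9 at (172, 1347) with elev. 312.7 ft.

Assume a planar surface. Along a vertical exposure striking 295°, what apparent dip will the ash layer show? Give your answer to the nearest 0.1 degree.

5.5°

Two edge vectors: Shot 7→Shot 8 = (82, -233, 51.6), Shot 7→Shot 9 = (-1150, 757, 53.4).
Normal n = (Shot 7→Shot 8) × (Shot 7→Shot 9) = (-51503.4, -63718.8, -205876).
So ∂z/∂x = −n_x/n_z = −0.25017 and ∂z/∂y = −n_y/n_z = −0.30950.
Unit vector along 295° is (sin 295°, cos 295°) = (-0.9063, 0.4226).
Slope in that direction = a·(-0.9063) + b·(0.4226) = 0.09593.
Apparent dip = arctan|0.09593| = 5.5° (true dip is 21.7°, so apparent ≤ true as expected).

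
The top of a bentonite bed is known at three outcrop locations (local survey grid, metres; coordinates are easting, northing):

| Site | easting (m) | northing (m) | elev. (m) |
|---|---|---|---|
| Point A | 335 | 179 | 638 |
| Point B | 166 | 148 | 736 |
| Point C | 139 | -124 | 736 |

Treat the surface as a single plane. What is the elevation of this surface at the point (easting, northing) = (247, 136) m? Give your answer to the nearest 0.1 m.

687.5 m

Two edge vectors: Point A→Point B = (-169, -31, 98), Point A→Point C = (-196, -303, 98).
Normal n = (Point A→Point B) × (Point A→Point C) = (26656, -2646, 45131).
So ∂z/∂easting = −n_x/n_z = −0.59064 and ∂z/∂northing = −n_y/n_z = 0.05863.
Intercept c from Point A: 638 + 197.86 − 10.49 = 825.37.
At (247, 136): z = −145.9 + 8.0 + 825.37 = 687.5 m.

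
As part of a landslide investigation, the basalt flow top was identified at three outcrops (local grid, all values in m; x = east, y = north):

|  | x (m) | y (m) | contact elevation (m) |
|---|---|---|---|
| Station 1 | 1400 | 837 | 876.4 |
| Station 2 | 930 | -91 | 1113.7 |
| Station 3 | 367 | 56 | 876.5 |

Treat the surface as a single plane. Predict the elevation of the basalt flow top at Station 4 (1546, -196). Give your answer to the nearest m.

Let the plane be z = a·x + b·y + c.
Station 2−Station 1: −470a − 928b = 237.3;  Station 3−Station 1: −1033a − 781b = 0.1.
Solving gives a = 0.31314, b = −0.41431.
Then c = 876.4 − a·1400 − b·837 = 784.78.
At (1546, -196): z = 484.1 + 81.2 + 784.78 = 1350.1 m.

1350 m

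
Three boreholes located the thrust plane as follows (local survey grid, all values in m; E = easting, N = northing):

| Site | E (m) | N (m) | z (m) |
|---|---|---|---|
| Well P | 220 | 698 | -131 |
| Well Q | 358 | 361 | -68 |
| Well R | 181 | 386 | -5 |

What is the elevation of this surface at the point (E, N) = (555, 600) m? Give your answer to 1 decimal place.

Let the plane be z = a·E + b·N + c.
Well Q−Well P: 138a − 337b = 63;  Well R−Well P: −39a − 312b = 126.
Solving gives a = −0.40581, b = −0.35312.
Then c = -131 − a·220 − b·698 = 204.76.
At (555, 600): z = −225.2 − 211.9 + 204.76 = -232.3 m.

-232.3 m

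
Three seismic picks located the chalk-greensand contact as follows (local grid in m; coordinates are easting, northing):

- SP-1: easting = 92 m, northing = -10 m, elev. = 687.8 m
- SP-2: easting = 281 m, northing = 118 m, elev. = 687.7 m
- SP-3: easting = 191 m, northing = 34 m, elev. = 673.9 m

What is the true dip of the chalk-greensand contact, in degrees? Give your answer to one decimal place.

36.0°

Let the plane be z = a·easting + b·northing + c.
SP-2−SP-1: 189a + 128b = −0.1;  SP-3−SP-1: 99a + 44b = −13.9.
Solving gives a = −0.40744, b = 0.60083.
Gradient magnitude |∇z| = √(a² + b²) = √(0.16601 + 0.36099) = 0.72595.
True dip = arctan(0.72595) = 36.0°, dipping toward SE (azimuth ≈ 146°).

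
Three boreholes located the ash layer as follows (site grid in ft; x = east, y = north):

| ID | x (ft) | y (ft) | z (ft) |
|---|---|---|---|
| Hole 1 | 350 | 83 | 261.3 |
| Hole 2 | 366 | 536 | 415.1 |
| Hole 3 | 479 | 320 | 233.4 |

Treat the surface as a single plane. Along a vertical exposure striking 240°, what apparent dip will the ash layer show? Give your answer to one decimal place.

Let the plane be z = a·x + b·y + c.
Hole 2−Hole 1: 16a + 453b = 153.8;  Hole 3−Hole 1: 129a + 237b = −27.9.
Solving gives a = −0.89833, b = 0.37124.
Unit vector along 240° is (sin 240°, cos 240°) = (-0.8660, -0.5000).
Slope in that direction = a·(-0.8660) + b·(-0.5000) = 0.59236.
Apparent dip = arctan|0.59236| = 30.6° (true dip is 44.2°, so apparent ≤ true as expected).

30.6°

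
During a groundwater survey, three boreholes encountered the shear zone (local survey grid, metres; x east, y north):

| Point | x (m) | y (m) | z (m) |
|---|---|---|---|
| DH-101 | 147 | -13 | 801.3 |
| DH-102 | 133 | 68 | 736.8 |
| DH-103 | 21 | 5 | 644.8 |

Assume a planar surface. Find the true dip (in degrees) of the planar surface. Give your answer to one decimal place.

Let the plane be z = a·x + b·y + c.
DH-102−DH-101: −14a + 81b = −64.5;  DH-103−DH-101: −126a + 18b = −156.5.
Solving gives a = 1.15687, b = −0.59634.
Gradient magnitude |∇z| = √(a² + b²) = √(1.33835 + 0.35563) = 1.30153.
True dip = arctan(1.30153) = 52.5°, dipping toward WNW (azimuth ≈ 297°).

52.5°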